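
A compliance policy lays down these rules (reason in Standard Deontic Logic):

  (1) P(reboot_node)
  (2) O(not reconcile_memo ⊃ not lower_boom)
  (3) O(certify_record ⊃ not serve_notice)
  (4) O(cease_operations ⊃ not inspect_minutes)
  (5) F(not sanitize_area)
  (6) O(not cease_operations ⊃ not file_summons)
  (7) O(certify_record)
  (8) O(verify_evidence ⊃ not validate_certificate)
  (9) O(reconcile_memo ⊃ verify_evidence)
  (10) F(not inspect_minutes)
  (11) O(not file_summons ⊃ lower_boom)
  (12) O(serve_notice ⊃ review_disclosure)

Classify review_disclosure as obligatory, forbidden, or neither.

Neither

Premise 12 is O(serve_notice ⊃ review_disclosure), but O(serve_notice) is not derivable from the premises, so it does not yield O(review_disclosure).
No premise or chain of K-axiom applications forces O(review_disclosure), and none forces O(not review_disclosure). So review_disclosure is neither obligatory nor forbidden under these norms.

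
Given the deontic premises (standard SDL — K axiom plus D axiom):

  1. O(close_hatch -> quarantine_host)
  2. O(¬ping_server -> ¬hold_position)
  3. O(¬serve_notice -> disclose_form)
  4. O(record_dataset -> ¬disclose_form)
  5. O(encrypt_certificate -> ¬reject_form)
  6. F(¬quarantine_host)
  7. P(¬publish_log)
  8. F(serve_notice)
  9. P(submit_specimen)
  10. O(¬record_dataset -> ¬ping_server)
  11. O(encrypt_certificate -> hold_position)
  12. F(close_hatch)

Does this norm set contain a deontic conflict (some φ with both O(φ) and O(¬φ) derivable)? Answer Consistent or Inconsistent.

Premise 1 is O(close_hatch -> quarantine_host); even if O(quarantine_host) held, inferring O(close_hatch) would be affirming the consequent — invalid.
So O(close_hatch) is not derivable, and the apparent clash with O(¬close_hatch) does not arise.
A world satisfying every obligation exists (e.g. close_hatch=false, disclose_form=true, encrypt_certificate=false, hold_position=false, ping_server=false, publish_log=false, quarantine_host=true, record_dataset=false, reject_form=false, serve_notice=false, submit_specimen=false); no atom is both obligatory and forbidden, so the set is consistent.

Consistent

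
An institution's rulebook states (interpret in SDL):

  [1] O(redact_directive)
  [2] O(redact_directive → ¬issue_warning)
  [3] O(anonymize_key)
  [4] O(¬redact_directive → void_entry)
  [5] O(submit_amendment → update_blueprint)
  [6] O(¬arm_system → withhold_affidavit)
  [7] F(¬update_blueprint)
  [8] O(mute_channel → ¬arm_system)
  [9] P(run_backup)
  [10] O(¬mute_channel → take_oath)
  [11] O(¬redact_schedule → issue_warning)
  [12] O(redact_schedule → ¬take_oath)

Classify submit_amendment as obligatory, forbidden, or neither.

Premise 5 is O(submit_amendment → update_blueprint); even if O(update_blueprint) held, inferring O(submit_amendment) would be affirming the consequent — invalid.
No premise or chain of K-axiom applications forces O(submit_amendment), and none forces O(¬submit_amendment). So submit_amendment is neither obligatory nor forbidden under these norms.

Neither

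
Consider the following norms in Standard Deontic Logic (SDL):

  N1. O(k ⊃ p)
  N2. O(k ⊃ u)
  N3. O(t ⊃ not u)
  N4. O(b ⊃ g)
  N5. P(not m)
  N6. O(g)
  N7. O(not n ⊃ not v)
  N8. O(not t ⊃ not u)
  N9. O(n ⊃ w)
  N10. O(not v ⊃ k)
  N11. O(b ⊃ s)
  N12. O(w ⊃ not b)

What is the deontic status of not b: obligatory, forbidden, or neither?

Obligatory

Premises 3 and 8 cover both cases: O(t ⊃ not u) and O(not t ⊃ not u). Since t ∨ not t is a tautology, O(not u) follows.
The contrapositive of premise 2 (O(k ⊃ u)) is O(not u ⊃ not k), and O(not u) is already established, so O(not k).
Premise 10, O(not v ⊃ k), contraposes to O(not k ⊃ v); with O(not k) we get O(v).
The contrapositive of premise 7 (O(not n ⊃ not v)) is O(v ⊃ n), and O(v) is already established, so O(n).
Premise 9 is O(n ⊃ w); since O(n), deontic closure gives O(w).
With premise 12, O(w ⊃ not b), the K-axiom yields O(not b).
Premises 1, 4, 5, 6, 11 do not contribute to this derivation.
Hence not b is obligatory.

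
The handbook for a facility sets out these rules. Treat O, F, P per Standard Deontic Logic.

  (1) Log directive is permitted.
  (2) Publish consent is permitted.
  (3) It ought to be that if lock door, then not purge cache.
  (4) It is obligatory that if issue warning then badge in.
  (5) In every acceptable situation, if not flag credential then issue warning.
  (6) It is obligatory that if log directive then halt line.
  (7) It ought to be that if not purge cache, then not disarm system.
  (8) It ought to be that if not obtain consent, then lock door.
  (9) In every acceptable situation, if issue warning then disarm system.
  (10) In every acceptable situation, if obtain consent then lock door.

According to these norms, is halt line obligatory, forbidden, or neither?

Neither

Premise 6 is O(log_directive → halt_line), but O(log_directive) is not derivable from the premises (the permission P(log_directive) asserts only ¬O(¬log_directive), not O(log_directive)), so it does not yield O(halt_line).
No premise or chain of K-axiom applications forces O(halt_line), and none forces O(¬halt_line). So halt_line is neither obligatory nor forbidden under these norms.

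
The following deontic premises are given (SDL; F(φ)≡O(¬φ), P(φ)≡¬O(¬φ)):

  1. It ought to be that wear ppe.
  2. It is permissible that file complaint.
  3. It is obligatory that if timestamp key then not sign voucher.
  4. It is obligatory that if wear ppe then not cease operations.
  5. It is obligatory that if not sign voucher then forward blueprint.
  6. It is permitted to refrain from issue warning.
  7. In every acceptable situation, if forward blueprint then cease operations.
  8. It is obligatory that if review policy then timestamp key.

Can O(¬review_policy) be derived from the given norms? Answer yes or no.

Yes

From premise 1 we have O(wear_ppe).
Applying K to premise 4 (O(wear_ppe → ¬cease_operations)) and O(wear_ppe) yields O(¬cease_operations).
Premise 7, O(forward_blueprint → cease_operations), contraposes to O(¬cease_operations → ¬forward_blueprint); with O(¬cease_operations) we get O(¬forward_blueprint).
Premise 5 is O(¬sign_voucher → forward_blueprint); contrapositively O(¬forward_blueprint → sign_voucher). Since O(¬forward_blueprint) holds, K gives O(sign_voucher).
The contrapositive of premise 3 (O(timestamp_key → ¬sign_voucher)) is O(sign_voucher → ¬timestamp_key), and O(sign_voucher) is already established, so O(¬timestamp_key).
The contrapositive of premise 8 (O(review_policy → timestamp_key)) is O(¬timestamp_key → ¬review_policy), and O(¬timestamp_key) is already established, so O(¬review_policy).
Premises 2, 6 do not contribute to this derivation.
So O(¬review_policy) follows.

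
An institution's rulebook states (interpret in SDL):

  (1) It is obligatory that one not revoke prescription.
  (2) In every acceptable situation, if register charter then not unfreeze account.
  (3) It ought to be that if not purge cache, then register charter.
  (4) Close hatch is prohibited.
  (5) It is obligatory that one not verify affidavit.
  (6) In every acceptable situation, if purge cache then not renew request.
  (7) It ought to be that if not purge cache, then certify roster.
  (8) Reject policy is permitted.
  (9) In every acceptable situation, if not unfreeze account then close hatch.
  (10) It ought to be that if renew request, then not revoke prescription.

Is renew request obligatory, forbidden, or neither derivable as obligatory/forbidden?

F(close_hatch) at premise 4 means O(¬close_hatch).
The contrapositive of premise 9 (O(¬unfreeze_account → close_hatch)) is O(¬close_hatch → unfreeze_account), and O(¬close_hatch) is already established, so O(unfreeze_account).
The contrapositive of premise 2 (O(register_charter → ¬unfreeze_account)) is O(unfreeze_account → ¬register_charter), and O(unfreeze_account) is already established, so O(¬register_charter).
Premise 3 is O(¬purge_cache → register_charter); contrapositively O(¬register_charter → purge_cache). Since O(¬register_charter) holds, K gives O(purge_cache).
From O(purge_cache) and premise 6, O(purge_cache → ¬renew_request), we obtain O(¬renew_request).
Premises 1, 5, 7, 8, 10 do not contribute to this derivation.
Thus O(¬renew_request), which is F(renew_request): renew_request is forbidden.

Forbidden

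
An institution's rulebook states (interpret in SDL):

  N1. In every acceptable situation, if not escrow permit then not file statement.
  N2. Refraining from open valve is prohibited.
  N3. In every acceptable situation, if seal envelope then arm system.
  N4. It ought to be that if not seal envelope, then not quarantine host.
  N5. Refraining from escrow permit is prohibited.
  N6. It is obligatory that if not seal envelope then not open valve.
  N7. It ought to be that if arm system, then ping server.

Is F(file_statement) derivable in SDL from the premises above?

Premise 1 is O(¬escrow_permit → ¬file_statement), but O(¬escrow_permit) is not derivable from the premises, so it does not yield O(¬file_statement).
No other premise forces O(¬file_statement). An ideal world satisfying every premise can still have file_statement true, so F(file_statement) is not derivable.

No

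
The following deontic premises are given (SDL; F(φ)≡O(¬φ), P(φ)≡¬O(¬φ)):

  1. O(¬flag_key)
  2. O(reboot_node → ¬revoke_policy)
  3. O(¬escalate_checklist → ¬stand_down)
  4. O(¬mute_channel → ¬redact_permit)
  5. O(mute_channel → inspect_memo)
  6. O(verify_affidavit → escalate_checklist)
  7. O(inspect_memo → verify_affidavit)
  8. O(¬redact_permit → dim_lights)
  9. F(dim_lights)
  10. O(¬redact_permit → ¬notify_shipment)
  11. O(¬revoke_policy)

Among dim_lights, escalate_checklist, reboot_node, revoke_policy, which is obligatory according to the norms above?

F(dim_lights) at premise 9 means O(¬dim_lights).
Premise 8 is O(¬redact_permit → dim_lights); contrapositively O(¬dim_lights → redact_permit). Since O(¬dim_lights) holds, K gives O(redact_permit).
Premise 4, O(¬mute_channel → ¬redact_permit), contraposes to O(redact_permit → mute_channel); with O(redact_permit) we get O(mute_channel).
Applying K to premise 5 (O(mute_channel → inspect_memo)) and O(mute_channel) yields O(inspect_memo).
Premise 7 is O(inspect_memo → verify_affidavit); since O(inspect_memo), deontic closure gives O(verify_affidavit).
Premise 6 is O(verify_affidavit → escalate_checklist); since O(verify_affidavit), deontic closure gives O(escalate_checklist).
So O(escalate_checklist) holds — escalate_checklist is obligatory. None of the other listed options is made obligatory by any chain of premises.

escalate_checklist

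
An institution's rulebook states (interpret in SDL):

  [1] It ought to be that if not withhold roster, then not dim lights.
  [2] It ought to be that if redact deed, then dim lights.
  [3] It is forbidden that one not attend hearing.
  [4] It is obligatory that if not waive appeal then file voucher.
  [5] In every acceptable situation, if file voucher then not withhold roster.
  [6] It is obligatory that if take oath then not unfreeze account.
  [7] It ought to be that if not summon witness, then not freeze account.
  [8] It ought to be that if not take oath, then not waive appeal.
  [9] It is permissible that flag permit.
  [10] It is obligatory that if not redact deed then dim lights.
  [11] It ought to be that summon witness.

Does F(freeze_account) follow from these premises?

Premise 7 is O(¬summon_witness → ¬freeze_account), but O(¬summon_witness) is not derivable from the premises, so it does not yield O(¬freeze_account).
No other premise forces O(¬freeze_account). An ideal world satisfying every premise can still have freeze_account true, so F(freeze_account) is not derivable.

No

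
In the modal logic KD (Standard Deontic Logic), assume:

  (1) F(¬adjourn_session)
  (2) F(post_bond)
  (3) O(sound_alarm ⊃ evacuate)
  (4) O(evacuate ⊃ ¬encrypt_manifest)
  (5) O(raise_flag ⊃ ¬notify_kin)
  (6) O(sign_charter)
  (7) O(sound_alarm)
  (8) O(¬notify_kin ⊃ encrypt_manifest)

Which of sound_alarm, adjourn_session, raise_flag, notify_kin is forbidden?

raise_flag

Premise 7 gives O(sound_alarm).
Applying K to premise 3 (O(sound_alarm ⊃ evacuate)) and O(sound_alarm) yields O(evacuate).
From O(evacuate) and premise 4, O(evacuate ⊃ ¬encrypt_manifest), we obtain O(¬encrypt_manifest).
Premise 8, O(¬notify_kin ⊃ encrypt_manifest), contraposes to O(¬encrypt_manifest ⊃ notify_kin); with O(¬encrypt_manifest) we get O(notify_kin).
The contrapositive of premise 5 (O(raise_flag ⊃ ¬notify_kin)) is O(notify_kin ⊃ ¬raise_flag), and O(notify_kin) is already established, so O(¬raise_flag).
So O(¬raise_flag) holds, i.e. raise_flag is forbidden. None of the other listed options is forbidden under the premises.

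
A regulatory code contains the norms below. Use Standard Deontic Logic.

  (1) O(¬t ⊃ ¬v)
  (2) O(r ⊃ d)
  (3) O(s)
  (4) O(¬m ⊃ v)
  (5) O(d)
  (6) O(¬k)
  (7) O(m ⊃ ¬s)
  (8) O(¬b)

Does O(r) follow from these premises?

No

Premise 2 is O(r ⊃ d); even if O(d) held, inferring O(r) would be affirming the consequent — invalid.
No other premise forces O(r). An ideal world satisfying every premise can still have r false, so O(r) is not derivable.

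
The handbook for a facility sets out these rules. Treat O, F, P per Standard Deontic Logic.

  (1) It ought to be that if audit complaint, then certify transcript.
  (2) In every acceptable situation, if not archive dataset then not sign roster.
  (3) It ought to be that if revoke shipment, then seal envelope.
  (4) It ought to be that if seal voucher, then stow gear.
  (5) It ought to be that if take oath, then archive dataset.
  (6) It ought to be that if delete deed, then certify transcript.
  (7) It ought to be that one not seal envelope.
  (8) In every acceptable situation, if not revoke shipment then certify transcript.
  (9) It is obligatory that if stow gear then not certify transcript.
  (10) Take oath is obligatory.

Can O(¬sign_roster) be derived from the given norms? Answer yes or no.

Premise 2 is O(¬archive_dataset → ¬sign_roster), but O(¬archive_dataset) is not derivable from the premises, so it does not yield O(¬sign_roster).
No other premise forces O(¬sign_roster). An ideal world satisfying every premise can still have ¬sign_roster false, so O(¬sign_roster) is not derivable.

No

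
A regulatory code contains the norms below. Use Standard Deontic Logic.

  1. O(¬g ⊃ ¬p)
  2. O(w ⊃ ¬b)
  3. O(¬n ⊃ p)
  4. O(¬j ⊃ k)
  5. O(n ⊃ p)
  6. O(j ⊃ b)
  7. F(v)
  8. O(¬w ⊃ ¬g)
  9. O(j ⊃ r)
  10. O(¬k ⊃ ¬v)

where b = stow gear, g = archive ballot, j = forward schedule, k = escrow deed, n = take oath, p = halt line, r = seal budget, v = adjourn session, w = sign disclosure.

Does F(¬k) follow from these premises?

Premises 5 and 3 cover both cases: O(n ⊃ p) and O(¬n ⊃ p). Since n ∨ ¬n is a tautology, O(p) follows.
Premise 1, O(¬g ⊃ ¬p), contraposes to O(p ⊃ g); with O(p) we get O(g).
The contrapositive of premise 8 (O(¬w ⊃ ¬g)) is O(g ⊃ w), and O(g) is already established, so O(w).
From O(w) and premise 2, O(w ⊃ ¬b), we obtain O(¬b).
Premise 6 is O(j ⊃ b); contrapositively O(¬b ⊃ ¬j). Since O(¬b) holds, K gives O(¬j).
Premise 4 is O(¬j ⊃ k); since O(¬j), deontic closure gives O(k).
Premises 7, 9, 10 do not contribute to this derivation.
So O(k) holds, i.e. F(¬k). The claim follows.

Yes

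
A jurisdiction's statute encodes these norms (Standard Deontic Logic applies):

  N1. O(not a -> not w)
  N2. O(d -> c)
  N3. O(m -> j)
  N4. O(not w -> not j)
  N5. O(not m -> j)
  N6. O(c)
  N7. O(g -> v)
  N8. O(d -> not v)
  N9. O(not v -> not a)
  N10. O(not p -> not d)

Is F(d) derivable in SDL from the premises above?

Premises 3 and 5 are O(m -> j) and O(not m -> j); every ideal world satisfies m or not m, so in either case j holds — hence O(j).
Premise 4 is O(not w -> not j); contrapositively O(j -> w). Since O(j) holds, K gives O(w).
Premise 1 is O(not a -> not w); contrapositively O(w -> a). Since O(w) holds, K gives O(a).
Premise 9, O(not v -> not a), contraposes to O(a -> v); with O(a) we get O(v).
Premise 8, O(d -> not v), contraposes to O(v -> not d); with O(v) we get O(not d).
Premises 2, 6, 7, 10 do not contribute to this derivation.
So O(not d) holds, i.e. F(d). The claim follows.

Yes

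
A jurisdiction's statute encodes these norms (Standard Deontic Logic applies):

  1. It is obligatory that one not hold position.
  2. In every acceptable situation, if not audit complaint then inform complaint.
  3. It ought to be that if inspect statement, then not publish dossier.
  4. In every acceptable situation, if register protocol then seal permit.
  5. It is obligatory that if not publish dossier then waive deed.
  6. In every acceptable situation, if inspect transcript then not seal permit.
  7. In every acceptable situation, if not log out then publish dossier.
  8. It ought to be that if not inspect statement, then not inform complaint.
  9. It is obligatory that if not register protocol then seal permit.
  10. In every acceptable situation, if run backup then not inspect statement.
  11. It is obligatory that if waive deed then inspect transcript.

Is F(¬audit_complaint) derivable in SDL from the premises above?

Yes

By case analysis on register_protocol: premise 4 gives O(register_protocol → seal_permit) and premise 9 gives O(¬register_protocol → seal_permit), so O(seal_permit) either way.
Premise 6, O(inspect_transcript → ¬seal_permit), contraposes to O(seal_permit → ¬inspect_transcript); with O(seal_permit) we get O(¬inspect_transcript).
The contrapositive of premise 11 (O(waive_deed → inspect_transcript)) is O(¬inspect_transcript → ¬waive_deed), and O(¬inspect_transcript) is already established, so O(¬waive_deed).
The contrapositive of premise 5 (O(¬publish_dossier → waive_deed)) is O(¬waive_deed → publish_dossier), and O(¬waive_deed) is already established, so O(publish_dossier).
The contrapositive of premise 3 (O(inspect_statement → ¬publish_dossier)) is O(publish_dossier → ¬inspect_statement), and O(publish_dossier) is already established, so O(¬inspect_statement).
Applying K to premise 8 (O(¬inspect_statement → ¬inform_complaint)) and O(¬inspect_statement) yields O(¬inform_complaint).
Premise 2, O(¬audit_complaint → inform_complaint), contraposes to O(¬inform_complaint → audit_complaint); with O(¬inform_complaint) we get O(audit_complaint).
Premises 1, 7, 10 do not contribute to this derivation.
So O(audit_complaint) holds, i.e. F(¬audit_complaint). The claim follows.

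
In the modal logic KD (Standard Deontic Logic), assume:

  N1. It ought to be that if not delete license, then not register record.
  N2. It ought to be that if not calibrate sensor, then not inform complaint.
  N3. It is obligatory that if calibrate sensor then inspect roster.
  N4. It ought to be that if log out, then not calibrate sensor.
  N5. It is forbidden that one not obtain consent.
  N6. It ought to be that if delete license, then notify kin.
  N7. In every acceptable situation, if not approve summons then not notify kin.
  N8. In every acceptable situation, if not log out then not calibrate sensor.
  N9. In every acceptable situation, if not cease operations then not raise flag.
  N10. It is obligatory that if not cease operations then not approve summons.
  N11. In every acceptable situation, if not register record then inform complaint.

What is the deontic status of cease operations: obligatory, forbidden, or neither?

Obligatory

By case analysis on ¬log_out: premise 8 gives O(¬log_out → ¬calibrate_sensor) and premise 4 gives O(log_out → ¬calibrate_sensor), so O(¬calibrate_sensor) either way.
From O(¬calibrate_sensor) and premise 2, O(¬calibrate_sensor → ¬inform_complaint), we obtain O(¬inform_complaint).
The contrapositive of premise 11 (O(¬register_record → inform_complaint)) is O(¬inform_complaint → register_record), and O(¬inform_complaint) is already established, so O(register_record).
Premise 1, O(¬delete_license → ¬register_record), contraposes to O(register_record → delete_license); with O(register_record) we get O(delete_license).
With premise 6, O(delete_license → notify_kin), the K-axiom yields O(notify_kin).
The contrapositive of premise 7 (O(¬approve_summons → ¬notify_kin)) is O(notify_kin → approve_summons), and O(notify_kin) is already established, so O(approve_summons).
The contrapositive of premise 10 (O(¬cease_operations → ¬approve_summons)) is O(approve_summons → cease_operations), and O(approve_summons) is already established, so O(cease_operations).
Premises 3, 5, 9 do not contribute to this derivation.
Hence cease_operations is obligatory.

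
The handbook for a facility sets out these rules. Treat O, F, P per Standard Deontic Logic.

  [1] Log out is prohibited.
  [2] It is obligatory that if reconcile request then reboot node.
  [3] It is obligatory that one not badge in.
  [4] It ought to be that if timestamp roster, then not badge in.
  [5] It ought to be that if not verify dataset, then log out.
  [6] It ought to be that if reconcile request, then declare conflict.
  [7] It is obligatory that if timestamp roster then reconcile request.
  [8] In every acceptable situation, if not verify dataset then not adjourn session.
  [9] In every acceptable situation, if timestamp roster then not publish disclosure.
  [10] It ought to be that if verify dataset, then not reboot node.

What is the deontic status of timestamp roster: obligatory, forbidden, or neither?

Premise 1 is F(log_out), i.e. O(¬log_out).
The contrapositive of premise 5 (O(¬verify_dataset → log_out)) is O(¬log_out → verify_dataset), and O(¬log_out) is already established, so O(verify_dataset).
With premise 10, O(verify_dataset → ¬reboot_node), the K-axiom yields O(¬reboot_node).
Premise 2 is O(reconcile_request → reboot_node); contrapositively O(¬reboot_node → ¬reconcile_request). Since O(¬reboot_node) holds, K gives O(¬reconcile_request).
The contrapositive of premise 7 (O(timestamp_roster → reconcile_request)) is O(¬reconcile_request → ¬timestamp_roster), and O(¬reconcile_request) is already established, so O(¬timestamp_roster).
Premises 3, 4, 6, 8, 9 do not contribute to this derivation.
Thus O(¬timestamp_roster), which is F(timestamp_roster): timestamp_roster is forbidden.

Forbidden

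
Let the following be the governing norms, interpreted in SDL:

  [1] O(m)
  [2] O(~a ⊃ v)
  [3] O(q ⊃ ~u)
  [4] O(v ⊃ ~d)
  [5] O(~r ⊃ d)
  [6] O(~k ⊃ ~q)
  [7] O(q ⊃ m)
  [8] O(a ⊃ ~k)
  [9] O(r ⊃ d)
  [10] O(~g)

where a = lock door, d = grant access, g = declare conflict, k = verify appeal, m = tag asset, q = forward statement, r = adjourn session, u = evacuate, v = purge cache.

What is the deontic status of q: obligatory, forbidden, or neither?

Forbidden

Premises 5 and 9 are O(~r ⊃ d) and O(r ⊃ d); every ideal world satisfies ~r or r, so in either case d holds — hence O(d).
Premise 4 is O(v ⊃ ~d); contrapositively O(d ⊃ ~v). Since O(d) holds, K gives O(~v).
Premise 2, O(~a ⊃ v), contraposes to O(~v ⊃ a); with O(~v) we get O(a).
Applying K to premise 8 (O(a ⊃ ~k)) and O(a) yields O(~k).
From O(~k) and premise 6, O(~k ⊃ ~q), we obtain O(~q).
Premises 1, 3, 7, 10 do not contribute to this derivation.
Thus O(~q), which is F(q): q is forbidden.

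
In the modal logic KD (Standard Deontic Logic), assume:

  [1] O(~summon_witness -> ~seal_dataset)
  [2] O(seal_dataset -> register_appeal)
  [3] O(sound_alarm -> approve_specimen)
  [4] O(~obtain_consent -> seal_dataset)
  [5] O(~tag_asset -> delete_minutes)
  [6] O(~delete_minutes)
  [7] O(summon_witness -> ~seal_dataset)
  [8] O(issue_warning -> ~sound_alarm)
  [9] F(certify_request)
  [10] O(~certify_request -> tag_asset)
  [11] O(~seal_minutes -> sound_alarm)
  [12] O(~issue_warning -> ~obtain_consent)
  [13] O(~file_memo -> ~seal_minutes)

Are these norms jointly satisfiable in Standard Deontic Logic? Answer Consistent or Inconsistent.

Consistent

Premise 5 is O(~tag_asset -> delete_minutes), but O(~tag_asset) is not derivable from the premises, so it does not yield O(delete_minutes).
So O(delete_minutes) is not derivable, and the apparent clash with O(~delete_minutes) does not arise.
A world satisfying every obligation exists (e.g. approve_specimen=false, certify_request=false, delete_minutes=false, file_memo=true, issue_warning=true, obtain_consent=true, register_appeal=false, seal_dataset=false, seal_minutes=true, sound_alarm=false, summon_witness=false, tag_asset=true); no atom is both obligatory and forbidden, so the set is consistent.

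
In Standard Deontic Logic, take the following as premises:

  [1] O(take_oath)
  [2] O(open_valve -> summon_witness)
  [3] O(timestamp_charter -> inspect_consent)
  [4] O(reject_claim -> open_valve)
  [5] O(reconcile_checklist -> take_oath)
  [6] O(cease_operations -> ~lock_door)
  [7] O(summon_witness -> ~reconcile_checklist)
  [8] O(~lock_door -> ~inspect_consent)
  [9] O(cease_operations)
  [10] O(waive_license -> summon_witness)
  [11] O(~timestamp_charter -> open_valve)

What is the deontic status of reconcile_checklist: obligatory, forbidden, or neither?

Premise 9 states O(cease_operations) outright.
Premise 6 is O(cease_operations -> ~lock_door); since O(cease_operations), deontic closure gives O(~lock_door).
With premise 8, O(~lock_door -> ~inspect_consent), the K-axiom yields O(~inspect_consent).
Premise 3, O(timestamp_charter -> inspect_consent), contraposes to O(~inspect_consent -> ~timestamp_charter); with O(~inspect_consent) we get O(~timestamp_charter).
With premise 11, O(~timestamp_charter -> open_valve), the K-axiom yields O(open_valve).
Applying K to premise 2 (O(open_valve -> summon_witness)) and O(open_valve) yields O(summon_witness).
With premise 7, O(summon_witness -> ~reconcile_checklist), the K-axiom yields O(~reconcile_checklist).
Premises 1, 4, 5, 10 do not contribute to this derivation.
Thus O(~reconcile_checklist), which is F(reconcile_checklist): reconcile_checklist is forbidden.

Forbidden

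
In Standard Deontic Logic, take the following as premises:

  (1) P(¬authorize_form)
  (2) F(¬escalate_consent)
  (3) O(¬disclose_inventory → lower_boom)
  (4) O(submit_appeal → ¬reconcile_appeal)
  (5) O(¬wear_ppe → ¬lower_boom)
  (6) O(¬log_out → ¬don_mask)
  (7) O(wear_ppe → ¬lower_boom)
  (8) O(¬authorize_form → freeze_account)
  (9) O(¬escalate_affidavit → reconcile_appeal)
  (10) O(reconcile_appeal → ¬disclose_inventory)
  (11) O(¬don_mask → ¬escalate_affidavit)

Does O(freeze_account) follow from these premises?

No

Premise 8 is O(¬authorize_form → freeze_account), but O(¬authorize_form) is not derivable from the premises (the permission P(¬authorize_form) asserts only ¬O(authorize_form), not O(¬authorize_form)), so it does not yield O(freeze_account).
No other premise forces O(freeze_account). An ideal world satisfying every premise can still have freeze_account false, so O(freeze_account) is not derivable.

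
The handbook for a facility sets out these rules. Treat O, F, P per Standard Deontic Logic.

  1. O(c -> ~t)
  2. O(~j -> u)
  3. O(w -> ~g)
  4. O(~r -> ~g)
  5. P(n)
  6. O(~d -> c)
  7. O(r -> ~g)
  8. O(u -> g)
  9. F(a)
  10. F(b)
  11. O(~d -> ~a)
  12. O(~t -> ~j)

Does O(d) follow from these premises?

Yes

Premises 7 and 4 cover both cases: O(r -> ~g) and O(~r -> ~g). Since r ∨ ~r is a tautology, O(~g) follows.
Premise 8 is O(u -> g); contrapositively O(~g -> ~u). Since O(~g) holds, K gives O(~u).
Premise 2 is O(~j -> u); contrapositively O(~u -> j). Since O(~u) holds, K gives O(j).
Premise 12, O(~t -> ~j), contraposes to O(j -> t); with O(j) we get O(t).
The contrapositive of premise 1 (O(c -> ~t)) is O(t -> ~c), and O(t) is already established, so O(~c).
Premise 6, O(~d -> c), contraposes to O(~c -> d); with O(~c) we get O(d).
Premises 3, 5, 9, 10, 11 do not contribute to this derivation.
So O(d) follows.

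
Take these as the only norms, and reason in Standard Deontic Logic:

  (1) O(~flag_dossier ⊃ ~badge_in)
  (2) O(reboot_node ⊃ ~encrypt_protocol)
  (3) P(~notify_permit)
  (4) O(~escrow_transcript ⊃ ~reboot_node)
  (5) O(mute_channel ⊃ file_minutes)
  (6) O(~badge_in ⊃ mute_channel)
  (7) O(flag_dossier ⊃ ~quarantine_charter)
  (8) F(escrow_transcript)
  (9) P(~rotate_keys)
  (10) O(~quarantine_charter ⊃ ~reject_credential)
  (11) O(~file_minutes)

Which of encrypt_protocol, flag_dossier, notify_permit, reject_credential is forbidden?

reject_credential

From premise 11 we have O(~file_minutes).
Premise 5 is O(mute_channel ⊃ file_minutes); contrapositively O(~file_minutes ⊃ ~mute_channel). Since O(~file_minutes) holds, K gives O(~mute_channel).
Premise 6, O(~badge_in ⊃ mute_channel), contraposes to O(~mute_channel ⊃ badge_in); with O(~mute_channel) we get O(badge_in).
The contrapositive of premise 1 (O(~flag_dossier ⊃ ~badge_in)) is O(badge_in ⊃ flag_dossier), and O(badge_in) is already established, so O(flag_dossier).
Premise 7 is O(flag_dossier ⊃ ~quarantine_charter); since O(flag_dossier), deontic closure gives O(~quarantine_charter).
Applying K to premise 10 (O(~quarantine_charter ⊃ ~reject_credential)) and O(~quarantine_charter) yields O(~reject_credential).
So O(~reject_credential) holds, i.e. reject_credential is forbidden. None of the other listed options is forbidden under the premises.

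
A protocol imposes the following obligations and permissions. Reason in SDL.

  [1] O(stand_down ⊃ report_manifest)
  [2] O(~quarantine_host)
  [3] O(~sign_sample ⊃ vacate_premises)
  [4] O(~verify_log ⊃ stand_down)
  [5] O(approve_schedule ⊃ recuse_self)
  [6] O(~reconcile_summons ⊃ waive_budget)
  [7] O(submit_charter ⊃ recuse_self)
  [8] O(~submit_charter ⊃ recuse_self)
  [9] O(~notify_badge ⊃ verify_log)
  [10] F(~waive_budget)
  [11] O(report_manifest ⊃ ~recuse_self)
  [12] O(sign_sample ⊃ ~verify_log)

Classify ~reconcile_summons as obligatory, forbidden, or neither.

Premise 6 is O(~reconcile_summons ⊃ waive_budget); even if O(waive_budget) held, inferring O(~reconcile_summons) would be affirming the consequent — invalid.
No premise or chain of K-axiom applications forces O(~reconcile_summons), and none forces O(reconcile_summons). So ~reconcile_summons is neither obligatory nor forbidden under these norms.

Neither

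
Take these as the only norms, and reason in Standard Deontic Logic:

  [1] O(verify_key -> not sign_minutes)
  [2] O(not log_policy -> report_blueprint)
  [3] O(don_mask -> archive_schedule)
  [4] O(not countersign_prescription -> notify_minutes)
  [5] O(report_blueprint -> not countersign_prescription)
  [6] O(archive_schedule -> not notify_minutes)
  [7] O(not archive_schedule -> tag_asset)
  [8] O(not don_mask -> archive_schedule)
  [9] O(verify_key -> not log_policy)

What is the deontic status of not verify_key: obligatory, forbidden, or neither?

Premises 3 and 8 are O(don_mask -> archive_schedule) and O(not don_mask -> archive_schedule); every ideal world satisfies don_mask or not don_mask, so in either case archive_schedule holds — hence O(archive_schedule).
Premise 6 is O(archive_schedule -> not notify_minutes); since O(archive_schedule), deontic closure gives O(not notify_minutes).
Premise 4 is O(not countersign_prescription -> notify_minutes); contrapositively O(not notify_minutes -> countersign_prescription). Since O(not notify_minutes) holds, K gives O(countersign_prescription).
The contrapositive of premise 5 (O(report_blueprint -> not countersign_prescription)) is O(countersign_prescription -> not report_blueprint), and O(countersign_prescription) is already established, so O(not report_blueprint).
Premise 2, O(not log_policy -> report_blueprint), contraposes to O(not report_blueprint -> log_policy); with O(not report_blueprint) we get O(log_policy).
Premise 9 is O(verify_key -> not log_policy); contrapositively O(log_policy -> not verify_key). Since O(log_policy) holds, K gives O(not verify_key).
Premises 1, 7 do not contribute to this derivation.
Hence not verify_key is obligatory.

Obligatory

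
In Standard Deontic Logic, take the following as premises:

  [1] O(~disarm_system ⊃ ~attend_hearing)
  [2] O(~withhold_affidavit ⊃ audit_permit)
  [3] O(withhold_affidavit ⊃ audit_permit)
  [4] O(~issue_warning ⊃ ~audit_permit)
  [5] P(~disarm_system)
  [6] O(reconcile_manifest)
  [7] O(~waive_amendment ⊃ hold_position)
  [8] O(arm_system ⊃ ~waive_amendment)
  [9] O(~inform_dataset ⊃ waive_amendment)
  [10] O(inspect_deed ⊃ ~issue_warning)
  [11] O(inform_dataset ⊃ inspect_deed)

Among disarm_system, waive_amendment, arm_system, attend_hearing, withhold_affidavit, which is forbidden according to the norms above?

arm_system

Premises 2 and 3 cover both cases: O(~withhold_affidavit ⊃ audit_permit) and O(withhold_affidavit ⊃ audit_permit). Since ~withhold_affidavit ∨ withhold_affidavit is a tautology, O(audit_permit) follows.
The contrapositive of premise 4 (O(~issue_warning ⊃ ~audit_permit)) is O(audit_permit ⊃ issue_warning), and O(audit_permit) is already established, so O(issue_warning).
Premise 10, O(inspect_deed ⊃ ~issue_warning), contraposes to O(issue_warning ⊃ ~inspect_deed); with O(issue_warning) we get O(~inspect_deed).
The contrapositive of premise 11 (O(inform_dataset ⊃ inspect_deed)) is O(~inspect_deed ⊃ ~inform_dataset), and O(~inspect_deed) is already established, so O(~inform_dataset).
Premise 9 is O(~inform_dataset ⊃ waive_amendment); since O(~inform_dataset), deontic closure gives O(waive_amendment).
Premise 8, O(arm_system ⊃ ~waive_amendment), contraposes to O(waive_amendment ⊃ ~arm_system); with O(waive_amendment) we get O(~arm_system).
So O(~arm_system) holds, i.e. arm_system is forbidden. None of the other listed options is forbidden under the premises.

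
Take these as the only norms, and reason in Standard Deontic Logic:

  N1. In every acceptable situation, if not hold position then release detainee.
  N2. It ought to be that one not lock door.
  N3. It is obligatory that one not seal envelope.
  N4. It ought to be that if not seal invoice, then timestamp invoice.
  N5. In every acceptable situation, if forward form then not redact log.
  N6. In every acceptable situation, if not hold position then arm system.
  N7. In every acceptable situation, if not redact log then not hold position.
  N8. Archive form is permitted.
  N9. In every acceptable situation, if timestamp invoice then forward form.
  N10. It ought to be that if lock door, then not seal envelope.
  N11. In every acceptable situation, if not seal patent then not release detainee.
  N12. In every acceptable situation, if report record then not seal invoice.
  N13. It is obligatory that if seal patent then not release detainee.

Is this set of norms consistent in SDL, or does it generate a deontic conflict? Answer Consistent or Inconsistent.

Consistent

Premise 10 is O(lock_door → ¬seal_envelope); even if O(¬seal_envelope) held, inferring O(lock_door) would be affirming the consequent — invalid.
So O(lock_door) is not derivable, and the apparent clash with O(¬lock_door) does not arise.
A world satisfying every obligation exists (e.g. archive_form=false, arm_system=false, forward_form=false, hold_position=true, lock_door=false, redact_log=true, release_detainee=false, report_record=false, seal_envelope=false, seal_invoice=true, seal_patent=false, timestamp_invoice=false); no atom is both obligatory and forbidden, so the set is consistent.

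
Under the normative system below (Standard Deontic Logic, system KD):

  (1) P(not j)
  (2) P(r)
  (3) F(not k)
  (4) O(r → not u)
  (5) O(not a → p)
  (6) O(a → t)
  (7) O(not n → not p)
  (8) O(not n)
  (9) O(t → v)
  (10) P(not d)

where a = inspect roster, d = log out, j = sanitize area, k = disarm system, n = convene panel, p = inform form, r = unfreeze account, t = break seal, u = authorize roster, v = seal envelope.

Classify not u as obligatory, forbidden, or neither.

Premise 4 is O(r → not u), but O(r) is not derivable from the premises (the permission P(r) asserts only not O(not r), not O(r)), so it does not yield O(not u).
No premise or chain of K-axiom applications forces O(not u), and none forces O(u). So not u is neither obligatory nor forbidden under these norms.

Neither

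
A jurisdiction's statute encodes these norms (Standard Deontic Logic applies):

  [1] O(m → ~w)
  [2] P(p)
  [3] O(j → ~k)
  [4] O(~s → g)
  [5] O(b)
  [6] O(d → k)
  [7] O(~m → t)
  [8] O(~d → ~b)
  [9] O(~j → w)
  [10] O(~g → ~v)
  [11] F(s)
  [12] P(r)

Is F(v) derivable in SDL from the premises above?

Premise 10 is O(~g → ~v), but O(~g) is not derivable from the premises, so it does not yield O(~v).
No other premise forces O(~v). An ideal world satisfying every premise can still have v true, so F(v) is not derivable.

No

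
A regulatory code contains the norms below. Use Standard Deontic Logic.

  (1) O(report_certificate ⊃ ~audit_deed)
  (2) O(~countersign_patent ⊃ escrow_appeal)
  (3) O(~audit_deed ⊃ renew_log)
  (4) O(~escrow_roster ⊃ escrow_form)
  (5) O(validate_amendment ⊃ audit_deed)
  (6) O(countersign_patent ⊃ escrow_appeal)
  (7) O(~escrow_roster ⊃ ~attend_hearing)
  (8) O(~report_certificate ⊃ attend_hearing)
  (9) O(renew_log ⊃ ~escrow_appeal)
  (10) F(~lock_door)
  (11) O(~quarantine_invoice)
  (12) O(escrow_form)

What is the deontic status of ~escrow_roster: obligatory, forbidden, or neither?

Premises 2 and 6 cover both cases: O(~countersign_patent ⊃ escrow_appeal) and O(countersign_patent ⊃ escrow_appeal). Since ~countersign_patent ∨ countersign_patent is a tautology, O(escrow_appeal) follows.
The contrapositive of premise 9 (O(renew_log ⊃ ~escrow_appeal)) is O(escrow_appeal ⊃ ~renew_log), and O(escrow_appeal) is already established, so O(~renew_log).
The contrapositive of premise 3 (O(~audit_deed ⊃ renew_log)) is O(~renew_log ⊃ audit_deed), and O(~renew_log) is already established, so O(audit_deed).
Premise 1 is O(report_certificate ⊃ ~audit_deed); contrapositively O(audit_deed ⊃ ~report_certificate). Since O(audit_deed) holds, K gives O(~report_certificate).
From O(~report_certificate) and premise 8, O(~report_certificate ⊃ attend_hearing), we obtain O(attend_hearing).
The contrapositive of premise 7 (O(~escrow_roster ⊃ ~attend_hearing)) is O(attend_hearing ⊃ escrow_roster), and O(attend_hearing) is already established, so O(escrow_roster).
Premises 4, 5, 10, 11, 12 do not contribute to this derivation.
Thus O(escrow_roster), which is F(~escrow_roster): ~escrow_roster is forbidden.

Forbidden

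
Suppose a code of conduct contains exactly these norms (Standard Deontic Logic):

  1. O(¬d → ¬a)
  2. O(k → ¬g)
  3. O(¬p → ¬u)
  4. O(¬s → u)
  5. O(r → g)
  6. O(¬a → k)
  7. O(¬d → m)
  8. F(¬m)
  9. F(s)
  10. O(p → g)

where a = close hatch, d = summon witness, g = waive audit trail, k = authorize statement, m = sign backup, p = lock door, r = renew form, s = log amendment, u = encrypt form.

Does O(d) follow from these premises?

Premise 9, F(s), is equivalent to O(¬s).
Premise 4 is O(¬s → u); since O(¬s), deontic closure gives O(u).
The contrapositive of premise 3 (O(¬p → ¬u)) is O(u → p), and O(u) is already established, so O(p).
Applying K to premise 10 (O(p → g)) and O(p) yields O(g).
Premise 2, O(k → ¬g), contraposes to O(g → ¬k); with O(g) we get O(¬k).
Premise 6 is O(¬a → k); contrapositively O(¬k → a). Since O(¬k) holds, K gives O(a).
The contrapositive of premise 1 (O(¬d → ¬a)) is O(a → d), and O(a) is already established, so O(d).
Premises 5, 7, 8 do not contribute to this derivation.
So O(d) follows.

Yes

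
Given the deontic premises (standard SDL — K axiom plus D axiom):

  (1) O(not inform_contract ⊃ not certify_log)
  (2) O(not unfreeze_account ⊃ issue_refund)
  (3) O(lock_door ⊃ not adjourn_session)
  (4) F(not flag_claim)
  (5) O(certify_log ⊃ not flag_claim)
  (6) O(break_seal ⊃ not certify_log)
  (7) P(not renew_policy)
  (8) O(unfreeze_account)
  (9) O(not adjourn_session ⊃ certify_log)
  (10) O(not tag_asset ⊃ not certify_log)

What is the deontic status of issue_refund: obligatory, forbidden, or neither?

Premise 2 is O(not unfreeze_account ⊃ issue_refund), but O(not unfreeze_account) is not derivable from the premises, so it does not yield O(issue_refund).
No premise or chain of K-axiom applications forces O(issue_refund), and none forces O(not issue_refund). So issue_refund is neither obligatory nor forbidden under these norms.

Neither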